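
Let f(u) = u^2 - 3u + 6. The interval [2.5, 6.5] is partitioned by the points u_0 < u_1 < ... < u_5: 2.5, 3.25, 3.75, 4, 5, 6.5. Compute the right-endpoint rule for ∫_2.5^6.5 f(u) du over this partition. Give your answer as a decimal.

71.140625

Subinterval widths: 0.75, 0.5, 0.25, 1, 1.5.
Right endpoints: 3.25, 3.75, 4, 5, 6.5.
f(3.25) = 6.8125, f(3.75) = 8.8125, f(4) = 10, f(5) = 16, f(6.5) = 28.75.
Sum = Σ Δu_i · f(u_i).
Sum = 71.140625.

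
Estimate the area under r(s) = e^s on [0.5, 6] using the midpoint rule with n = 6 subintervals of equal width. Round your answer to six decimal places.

Δs = (6 − 0.5)/6 = 11/12.
Midpoints: 23/24, 1.875, 67/24, 89/24, 4.625, 133/24.
r(23/24) ≈ 2.607347, r(1.875) ≈ 6.520819, r(67/24) ≈ 16.308177, r(89/24) ≈ 40.785774, r(4.625) ≈ 102.002773, r(133/24) ≈ 255.102817.
Sum = Δs · [r(23/24) + r(1.875) + r(67/24) + ...].
Sum ≈ 388.050398.

388.050398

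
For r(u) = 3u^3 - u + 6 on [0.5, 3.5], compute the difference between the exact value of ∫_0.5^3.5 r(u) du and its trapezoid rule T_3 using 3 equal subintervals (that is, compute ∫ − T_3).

-9

Exact integral: ∫_0.5^3.5 r(u) du = 124.5.
T_3 = 133.5.
Error = 124.5 − 133.5 = -9.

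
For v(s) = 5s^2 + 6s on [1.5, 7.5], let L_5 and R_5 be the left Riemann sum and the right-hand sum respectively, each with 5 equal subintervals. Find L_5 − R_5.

-367.2

L_5 = 683.1.
R_5 = 1050.3.
L_5 − R_5 = -367.2.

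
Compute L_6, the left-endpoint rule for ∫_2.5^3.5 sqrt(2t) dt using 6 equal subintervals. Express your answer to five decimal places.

Δt = (3.5 − 2.5)/6 = 1/6.
Left endpoints: 2.5, 8/3, 17/6, 3, 19/6, 10/3.
f(2.5) ≈ 2.23607, f(8/3) ≈ 2.30940, f(17/6) ≈ 2.38048, f(3) ≈ 2.44949, f(19/6) ≈ 2.51661, f(10/3) ≈ 2.58199.
Sum = Δt · [f(2.5) + f(8/3) + f(17/6) + ...].
Sum ≈ 2.41234.

2.41234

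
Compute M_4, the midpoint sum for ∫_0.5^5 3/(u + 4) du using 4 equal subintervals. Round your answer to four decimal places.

Δu = (5 − 0.5)/4 = 1.125.
Midpoints: 1.0625, 2.1875, 3.3125, 4.4375.
f(1.0625) = 16/27, f(2.1875) = 16/33, f(3.3125) = 16/39, f(4.4375) = 16/45.
Sum = Δu · [f(1.0625) + f(2.1875) + f(3.3125) + f(4.4375)].
Sum ≈ 2.0737.

2.0737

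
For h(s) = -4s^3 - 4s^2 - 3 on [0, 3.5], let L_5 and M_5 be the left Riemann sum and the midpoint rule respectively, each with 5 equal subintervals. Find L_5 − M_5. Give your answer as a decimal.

L_5 = -147.7.
M_5 = -214.15625.
L_5 − M_5 = 66.45625.

66.45625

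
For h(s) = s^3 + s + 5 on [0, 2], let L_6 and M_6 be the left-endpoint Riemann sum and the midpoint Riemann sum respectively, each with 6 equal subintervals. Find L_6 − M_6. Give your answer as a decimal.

L_6 ≈ 14.444444.
M_6 ≈ 15.944444.
L_6 − M_6 = -1.5.

-1.5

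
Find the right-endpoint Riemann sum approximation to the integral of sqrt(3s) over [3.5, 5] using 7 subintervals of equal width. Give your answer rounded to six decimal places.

Δs = (5 − 3.5)/7 = 3/14.
Right endpoints: 26/7, 55/14, 29/7, 61/14, 32/7, 67/14, 5.
f(26/7) ≈ 3.338092, f(55/14) ≈ 3.433033, f(29/7) ≈ 3.525418, f(61/14) ≈ 3.615443, f(32/7) ≈ 3.703280, f(67/14) ≈ 3.789082, f(5) ≈ 3.872983.
Sum = Δs · [f(26/7) + f(55/14) + f(29/7) + ...].
Sum ≈ 5.416571.

5.416571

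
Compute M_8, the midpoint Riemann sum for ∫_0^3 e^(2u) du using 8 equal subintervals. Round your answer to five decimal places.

196.57467

Δu = (3 − 0)/8 = 0.375.
Midpoints: 0.1875, 0.5625, 0.9375, 1.3125, 1.6875, 2.0625, 2.4375, 2.8125.
f(0.1875) ≈ 1.45499, f(0.5625) ≈ 3.08022, f(0.9375) ≈ 6.52082, f(1.3125) ≈ 13.80457, f(1.6875) ≈ 29.22428, f(2.0625) ≈ 61.86781, f(2.4375) ≈ 130.97415, f(2.8125) ≈ 277.27228.
Sum = Δu · [f(0.1875) + f(0.5625) + f(0.9375) + ...].
Sum ≈ 196.57467.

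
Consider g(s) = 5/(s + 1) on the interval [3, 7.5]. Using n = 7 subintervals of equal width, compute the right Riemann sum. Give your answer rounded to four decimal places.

3.5645

Δs = (7.5 − 3)/7 = 9/14.
Right endpoints: 51/14, 30/7, 69/14, 39/7, 87/14, 48/7, 7.5.
g(51/14) = 14/13, g(30/7) = 35/37, g(69/14) = 70/83, g(39/7) = 35/46, g(87/14) = 70/101, g(48/7) = 7/11, g(7.5) = 10/17.
Sum = Δs · [g(51/14) + g(30/7) + g(69/14) + ...].
Sum ≈ 3.5645.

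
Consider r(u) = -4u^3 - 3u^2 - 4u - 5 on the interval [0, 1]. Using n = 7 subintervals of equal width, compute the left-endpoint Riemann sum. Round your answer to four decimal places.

Δu = (1 − 0)/7 = 1/7.
Left endpoints: 0, 1/7, 2/7, 3/7, 4/7, 5/7, 6/7.
r(0) = -5, r(1/7) = -1936/343, r(2/7) = -2223/343, r(3/7) = -2600/343, r(4/7) = -3091/343, r(5/7) = -3720/343, r(6/7) = -4511/343.
Sum = Δu · [r(0) + r(1/7) + r(2/7) + ...].
Sum ≈ -8.2449.

-8.2449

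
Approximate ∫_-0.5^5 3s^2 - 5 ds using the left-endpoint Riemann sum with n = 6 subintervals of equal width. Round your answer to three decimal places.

Δs = (5 − (-0.5))/6 = 11/12.
Left endpoints: -0.5, 5/12, 4/3, 2.25, 19/6, 49/12.
f(-0.5) = -4.25, f(5/12) = -215/48, f(4/3) = 1/3, f(2.25) = 10.1875, f(19/6) = 301/12, f(49/12) = 2161/48.
Sum = Δs · [f(-0.5) + f(5/12) + f(4/3) + ...].
Sum ≈ 65.905.

65.905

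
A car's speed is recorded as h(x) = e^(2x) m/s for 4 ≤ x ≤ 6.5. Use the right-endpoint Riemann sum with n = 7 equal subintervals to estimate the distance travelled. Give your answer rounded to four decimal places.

Δx = (6.5 − 4)/7 = 5/14.
Right endpoints: 61/14, 33/7, 71/14, 38/7, 81/14, 43/7, 6.5.
h(61/14) ≈ 6089.2836, h(33/7) ≈ 12438.7444, h(71/14) ≈ 25408.9599, h(38/7) ≈ 51903.5702, h(81/14) ≈ 106024.8279, h(43/7) ≈ 216579.7861, h(6.5) ≈ 442413.3920.
Sum = Δx · [h(61/14) + h(33/7) + h(71/14) + ...].
Sum ≈ 307449.4872.

307449.4872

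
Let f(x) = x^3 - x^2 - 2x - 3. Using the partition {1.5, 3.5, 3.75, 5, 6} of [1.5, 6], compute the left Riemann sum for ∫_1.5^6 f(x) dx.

117.62109375

Subinterval widths: 2, 0.25, 1.25, 1.
Left endpoints: 1.5, 3.5, 3.75, 5.
f(1.5) = -4.875, f(3.5) = 20.625, f(3.75) = 28.171875, f(5) = 87.
Sum = Σ Δx_i · f(x_i).
Sum = 117.62109375.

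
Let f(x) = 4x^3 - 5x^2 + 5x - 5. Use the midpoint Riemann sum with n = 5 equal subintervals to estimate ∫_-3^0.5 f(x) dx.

Δx = (0.5 − (-3))/5 = 0.7.
Midpoints: -2.65, -1.95, -1.25, -0.55, 0.15.
f(-2.65) = -127.801, f(-1.95) = -63.422, f(-1.25) = -26.875, f(-0.55) = -9.928, f(0.15) = -4.349.
Sum = Δx · [f(-2.65) + f(-1.95) + f(-1.25) + f(-0.55) + f(0.15)].
Sum = -162.6625.

-162.6625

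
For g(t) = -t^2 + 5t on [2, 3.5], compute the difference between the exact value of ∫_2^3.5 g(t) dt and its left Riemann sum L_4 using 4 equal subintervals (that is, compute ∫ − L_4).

-0.10546875

Exact integral: ∫_2^3.5 g(t) dt = 9.
L_4 = 9.10546875.
Error = 9 − 9.10546875 = -0.10546875.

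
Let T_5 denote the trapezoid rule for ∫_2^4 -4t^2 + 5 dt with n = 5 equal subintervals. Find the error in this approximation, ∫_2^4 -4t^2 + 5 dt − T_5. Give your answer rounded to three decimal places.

Exact integral: ∫_2^4 f(t) dt ≈ -64.66667.
T_5 = -64.88.
Error ≈ -64.66667 − (-64.88) ≈ 0.213.

0.213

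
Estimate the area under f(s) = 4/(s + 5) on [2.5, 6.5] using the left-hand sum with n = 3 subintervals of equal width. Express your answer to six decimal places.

1.839475

Δs = (6.5 − 2.5)/3 = 4/3.
Left endpoints: 2.5, 23/6, 31/6.
f(2.5) = 8/15, f(23/6) = 24/53, f(31/6) = 24/61.
Sum = Δs · [f(2.5) + f(23/6) + f(31/6)].
Sum ≈ 1.839475.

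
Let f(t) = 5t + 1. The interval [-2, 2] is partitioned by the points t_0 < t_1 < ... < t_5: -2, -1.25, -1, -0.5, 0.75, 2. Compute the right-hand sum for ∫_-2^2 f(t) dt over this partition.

14

Subinterval widths: 0.75, 0.25, 0.5, 1.25, 1.25.
Right endpoints: -1.25, -1, -0.5, 0.75, 2.
f(-1.25) = -5.25, f(-1) = -4, f(-0.5) = -1.5, f(0.75) = 4.75, f(2) = 11.
Sum = Σ Δt_i · f(t_i).
Sum = 14.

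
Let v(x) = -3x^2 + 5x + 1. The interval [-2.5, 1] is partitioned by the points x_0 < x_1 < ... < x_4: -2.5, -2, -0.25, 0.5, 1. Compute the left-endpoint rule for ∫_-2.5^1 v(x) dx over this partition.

-50.828125

Subinterval widths: 0.5, 1.75, 0.75, 0.5.
Left endpoints: -2.5, -2, -0.25, 0.5.
v(-2.5) = -30.25, v(-2) = -21, v(-0.25) = -0.4375, v(0.5) = 2.75.
Sum = Σ Δx_i · v(x_i).
Sum = -50.828125.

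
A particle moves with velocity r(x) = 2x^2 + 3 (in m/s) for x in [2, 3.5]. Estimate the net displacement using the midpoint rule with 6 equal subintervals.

27.734375

Δx = (3.5 − 2)/6 = 0.25.
Midpoints: 2.125, 2.375, 2.625, 2.875, 3.125, 3.375.
r(2.125) = 12.03125, r(2.375) = 14.28125, r(2.625) = 16.78125, r(2.875) = 19.53125, r(3.125) = 22.53125, r(3.375) = 25.78125.
Sum = Δx · [r(2.125) + r(2.375) + r(2.625) + ...].
Sum = 27.734375.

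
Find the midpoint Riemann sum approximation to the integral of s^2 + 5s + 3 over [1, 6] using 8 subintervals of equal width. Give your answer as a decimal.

174.00390625

Δs = (6 − 1)/8 = 0.625.
Midpoints: 1.3125, 1.9375, 2.5625, 3.1875, 3.8125, 4.4375, 5.0625, 5.6875.
f(1.3125) = 11.28515625, f(1.9375) = 16.44140625, f(2.5625) = 22.37890625, f(3.1875) = 29.09765625, f(3.8125) = 36.59765625, f(4.4375) = 44.87890625, f(5.0625) = 53.94140625, f(5.6875) = 63.78515625.
Sum = Δs · [f(1.3125) + f(1.9375) + f(2.5625) + ...].
Sum = 174.00390625.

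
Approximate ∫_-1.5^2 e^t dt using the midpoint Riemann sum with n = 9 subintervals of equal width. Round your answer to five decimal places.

Δt = (2 − (-1.5))/9 = 7/18.
Midpoints: -47/36, -11/12, -19/36, -5/36, 0.25, 23/36, 37/36, 17/12, 65/36.
f(-47/36) ≈ 0.27102, f(-11/12) ≈ 0.39985, f(-19/36) ≈ 0.58991, f(-5/36) ≈ 0.87032, f(0.25) ≈ 1.28403, f(23/36) ≈ 1.89437, f(37/36) ≈ 2.79485, f(17/12) ≈ 4.12335, f(65/36) ≈ 6.08335.
Sum = Δt · [f(-47/36) + f(-11/12) + f(-19/36) + ...].
Sum ≈ 7.12097.

7.12097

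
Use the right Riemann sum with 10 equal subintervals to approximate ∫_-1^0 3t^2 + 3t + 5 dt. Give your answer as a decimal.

Δt = (0 − (-1))/10 = 0.1.
Right endpoints: -0.9, -0.8, -0.7, -0.6, -0.5, -0.4, -0.3, -0.2, -0.1, 0.
f(-0.9) = 4.73, f(-0.8) = 4.52, f(-0.7) = 4.37, f(-0.6) = 4.28, f(-0.5) = 4.25, f(-0.4) = 4.28, f(-0.3) = 4.37, f(-0.2) = 4.52, f(-0.1) = 4.73, f(0) = 5.
Sum = Δt · [f(-0.9) + f(-0.8) + f(-0.7) + ...].
Sum = 4.505.

4.505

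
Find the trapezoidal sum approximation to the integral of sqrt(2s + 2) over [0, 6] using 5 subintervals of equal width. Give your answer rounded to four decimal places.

16.4667

Δs = (6 − 0)/5 = 1.2.
f(0) ≈ 1.4142, f(1.2) ≈ 2.0976, f(2.4) ≈ 2.6077, f(3.6) ≈ 3.0332, f(4.8) ≈ 3.4059, f(6) ≈ 3.7417.
T_5 = (Δs/2)·[f(s_0) + 2f(s_1) + ... + 2f(s_{4}) + f(s_5)].
Sum ≈ 16.4667.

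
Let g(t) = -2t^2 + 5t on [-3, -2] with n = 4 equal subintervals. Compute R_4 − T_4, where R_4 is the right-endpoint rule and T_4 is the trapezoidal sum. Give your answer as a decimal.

R_4 = -23.3125.
T_4 = -25.1875.
R_4 − T_4 = 1.875.

1.875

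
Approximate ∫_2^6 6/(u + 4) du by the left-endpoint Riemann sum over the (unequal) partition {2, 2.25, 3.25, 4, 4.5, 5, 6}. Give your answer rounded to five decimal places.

Subinterval widths: 0.25, 1, 0.75, 0.5, 0.5, 1.
Left endpoints: 2, 2.25, 3.25, 4, 4.5, 5.
f(2) = 1, f(2.25) = 0.96, f(3.25) = 24/29, f(4) = 0.75, f(4.5) = 12/17, f(5) = 2/3.
Sum = Σ Δu_i · f(u_i).
Sum ≈ 3.22530.

3.22530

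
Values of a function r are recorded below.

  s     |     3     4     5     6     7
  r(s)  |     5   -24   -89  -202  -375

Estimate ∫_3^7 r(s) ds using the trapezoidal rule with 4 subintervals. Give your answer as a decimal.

-500

Δs = 1.
T_4 = (1/2)·[5 + 2·(-24) + 2·(-89) + 2·(-202) + (-375)] = -500.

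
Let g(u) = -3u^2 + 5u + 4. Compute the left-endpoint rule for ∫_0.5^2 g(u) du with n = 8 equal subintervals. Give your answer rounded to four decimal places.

Δu = (2 − 0.5)/8 = 0.1875.
Left endpoints: 0.5, 0.6875, 0.875, 1.0625, 1.25, 1.4375, 1.625, 1.8125.
g(0.5) = 5.75, g(0.6875) = 6.01953125, g(0.875) = 6.078125, g(1.0625) = 5.92578125, g(1.25) = 5.5625, g(1.4375) = 4.98828125, g(1.625) = 4.203125, g(1.8125) = 3.20703125.
Sum = Δu · [g(0.5) + g(0.6875) + g(0.875) + ...].
Sum ≈ 7.8252.

7.8252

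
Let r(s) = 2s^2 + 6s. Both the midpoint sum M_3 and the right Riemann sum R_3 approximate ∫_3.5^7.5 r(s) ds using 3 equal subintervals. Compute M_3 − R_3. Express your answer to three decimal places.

M_3 ≈ 383.48148.
R_3 ≈ 461.70370.
M_3 − R_3 ≈ -78.222.

-78.222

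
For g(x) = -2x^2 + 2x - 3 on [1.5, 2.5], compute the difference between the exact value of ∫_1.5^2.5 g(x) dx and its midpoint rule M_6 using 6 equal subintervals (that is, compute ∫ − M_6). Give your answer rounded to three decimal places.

-0.005

Exact integral: ∫_1.5^2.5 g(x) dx ≈ -7.16667.
M_6 ≈ -7.16204.
Error ≈ -7.16667 − (-7.16204) ≈ -0.005.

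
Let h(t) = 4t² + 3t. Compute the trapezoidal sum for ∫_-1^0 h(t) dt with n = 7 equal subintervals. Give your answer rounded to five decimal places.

Δt = (0 − (-1))/7 = 1/7.
h(-1) = 1, h(-6/7) = 18/49, h(-5/7) = -5/49, h(-4/7) = -20/49, h(-3/7) = -27/49, h(-2/7) = -26/49, h(-1/7) = -17/49, h(0) = 0.
T_7 = (Δt/2)·[h(t_0) + 2h(t_1) + ... + 2h(t_{6}) + h(t_7)].
Sum ≈ -0.15306.

-0.15306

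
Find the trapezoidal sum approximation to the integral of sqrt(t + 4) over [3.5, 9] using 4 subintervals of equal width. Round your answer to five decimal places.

17.54814

Δt = (9 − 3.5)/4 = 1.375.
f(3.5) ≈ 2.73861, f(4.875) ≈ 2.97909, f(6.25) ≈ 3.20156, f(7.625) ≈ 3.40955, f(9) ≈ 3.60555.
T_4 = (Δt/2)·[f(t_0) + 2f(t_1) + 2f(t_2) + 2f(t_3) + f(t_4)].
Sum ≈ 17.54814.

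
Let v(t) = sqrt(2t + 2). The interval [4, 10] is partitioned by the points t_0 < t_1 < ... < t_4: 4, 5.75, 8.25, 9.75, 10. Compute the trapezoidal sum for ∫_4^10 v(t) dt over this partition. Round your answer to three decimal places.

23.821

Subinterval widths: 1.75, 2.5, 1.5, 0.25.
v(4) ≈ 3.162, v(5.75) ≈ 3.674, v(8.25) ≈ 4.301, v(9.75) ≈ 4.637, v(10) ≈ 4.690.
On each subinterval the trapezoid contributes (Δt_i/2)·[v(t_{i-1}) + v(t_i)].
Sum ≈ 23.821.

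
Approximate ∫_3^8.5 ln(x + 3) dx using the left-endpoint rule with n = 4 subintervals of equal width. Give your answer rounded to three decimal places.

Δx = (8.5 − 3)/4 = 1.375.
Left endpoints: 3, 4.375, 5.75, 7.125.
f(3) ≈ 1.792, f(4.375) ≈ 1.998, f(5.75) ≈ 2.169, f(7.125) ≈ 2.315.
Sum = Δx · [f(3) + f(4.375) + f(5.75) + f(7.125)].
Sum ≈ 11.377.

11.377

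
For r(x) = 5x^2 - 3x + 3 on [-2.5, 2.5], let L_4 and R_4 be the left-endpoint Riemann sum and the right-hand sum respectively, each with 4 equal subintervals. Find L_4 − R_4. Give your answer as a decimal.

L_4 = 82.96875.
R_4 = 64.21875.
L_4 − R_4 = 18.75.

18.75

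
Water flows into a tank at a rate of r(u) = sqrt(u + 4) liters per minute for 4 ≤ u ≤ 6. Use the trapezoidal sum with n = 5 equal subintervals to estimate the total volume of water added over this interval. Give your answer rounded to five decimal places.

Δu = (6 − 4)/5 = 0.4.
r(4) ≈ 2.82843, r(4.4) ≈ 2.89828, r(4.8) ≈ 2.96648, r(5.2) ≈ 3.03315, r(5.6) ≈ 3.09839, r(6) ≈ 3.16228.
T_5 = (Δu/2)·[r(u_0) + 2r(u_1) + ... + 2r(u_{4}) + r(u_5)].
Sum ≈ 5.99666.

5.99666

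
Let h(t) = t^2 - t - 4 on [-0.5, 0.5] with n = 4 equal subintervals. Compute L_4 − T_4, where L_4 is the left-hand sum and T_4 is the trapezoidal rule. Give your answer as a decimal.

L_4 = -3.78125.
T_4 = -3.90625.
L_4 − T_4 = 0.125.

0.125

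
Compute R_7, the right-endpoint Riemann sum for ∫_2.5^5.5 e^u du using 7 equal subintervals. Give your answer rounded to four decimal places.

285.8809

Δu = (5.5 − 2.5)/7 = 3/7.
Right endpoints: 41/14, 47/14, 53/14, 59/14, 65/14, 71/14, 5.5.
f(41/14) ≈ 18.7009, f(47/14) ≈ 28.7071, f(53/14) ≈ 44.0671, f(59/14) ≈ 67.6458, f(65/14) ≈ 103.8406, f(71/14) ≈ 159.4019, f(5.5) ≈ 244.6919.
Sum = Δu · [f(41/14) + f(47/14) + f(53/14) + ...].
Sum ≈ 285.8809.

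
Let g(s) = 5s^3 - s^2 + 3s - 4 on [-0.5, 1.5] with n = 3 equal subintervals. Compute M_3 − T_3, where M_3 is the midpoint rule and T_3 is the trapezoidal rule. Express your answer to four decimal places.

M_3 ≈ -0.398148.
T_3 ≈ 1.046296.
M_3 − T_3 ≈ -1.4444.

-1.4444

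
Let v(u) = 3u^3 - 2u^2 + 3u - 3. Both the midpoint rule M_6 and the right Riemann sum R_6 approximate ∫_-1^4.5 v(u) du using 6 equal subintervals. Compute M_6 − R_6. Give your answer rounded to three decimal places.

-132.475

M_6 ≈ 252.45971.
R_6 ≈ 384.93475.
M_6 − R_6 ≈ -132.475.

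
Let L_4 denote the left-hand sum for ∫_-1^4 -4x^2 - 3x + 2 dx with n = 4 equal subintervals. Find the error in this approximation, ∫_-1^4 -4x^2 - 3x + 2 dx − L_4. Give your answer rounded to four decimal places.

Exact integral: ∫_-1^4 f(x) dx ≈ -99.166667.
L_4 = -57.5.
Error ≈ -99.166667 − (-57.5) ≈ -41.6667.

-41.6667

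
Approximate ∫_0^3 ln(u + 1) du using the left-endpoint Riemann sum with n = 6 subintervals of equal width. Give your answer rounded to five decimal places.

2.18314

Δu = (3 − 0)/6 = 0.5.
Left endpoints: 0, 0.5, 1, 1.5, 2, 2.5.
f(0) ≈ 0.00000, f(0.5) ≈ 0.40547, f(1) ≈ 0.69315, f(1.5) ≈ 0.91629, f(2) ≈ 1.09861, f(2.5) ≈ 1.25276.
Sum = Δu · [f(0) + f(0.5) + f(1) + ...].
Sum ≈ 2.18314.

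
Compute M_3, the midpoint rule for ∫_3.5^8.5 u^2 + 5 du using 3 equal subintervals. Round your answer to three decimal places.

Δu = (8.5 − 3.5)/3 = 5/3.
Midpoints: 13/3, 6, 23/3.
f(13/3) = 214/9, f(6) = 41, f(23/3) = 574/9.
Sum = Δu · [f(13/3) + f(6) + f(23/3)].
Sum ≈ 214.259.

214.259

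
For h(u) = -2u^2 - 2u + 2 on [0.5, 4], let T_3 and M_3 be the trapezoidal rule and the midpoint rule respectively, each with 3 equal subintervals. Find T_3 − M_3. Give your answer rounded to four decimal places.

-2.3819

T_3 ≈ -52.921296.
M_3 ≈ -50.539352.
T_3 − M_3 ≈ -2.3819.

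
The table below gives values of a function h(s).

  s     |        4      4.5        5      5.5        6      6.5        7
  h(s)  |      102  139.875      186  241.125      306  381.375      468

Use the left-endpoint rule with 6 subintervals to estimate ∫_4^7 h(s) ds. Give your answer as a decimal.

678.1875

Δs = 0.5.
Sum = 0.5·[102 + 139.875 + 186 + 241.125 + 306 + 381.375] = 678.1875.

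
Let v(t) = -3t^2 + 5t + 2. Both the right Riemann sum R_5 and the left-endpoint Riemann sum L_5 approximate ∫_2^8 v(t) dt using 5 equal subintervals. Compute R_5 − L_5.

-180

R_5 = -436.32.
L_5 = -256.32.
R_5 − L_5 = -180.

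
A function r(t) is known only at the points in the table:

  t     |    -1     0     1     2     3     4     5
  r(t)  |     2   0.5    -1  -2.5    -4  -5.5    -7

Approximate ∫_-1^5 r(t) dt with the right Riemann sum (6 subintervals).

Δt = 1.
Sum = 1·[0.5 + (-1) + (-2.5) + (-4) + (-5.5) + (-7)] = -19.5.

-19.5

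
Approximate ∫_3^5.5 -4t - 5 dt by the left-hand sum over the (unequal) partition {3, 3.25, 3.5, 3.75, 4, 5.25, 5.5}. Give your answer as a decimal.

Subinterval widths: 0.25, 0.25, 0.25, 0.25, 1.25, 0.25.
Left endpoints: 3, 3.25, 3.5, 3.75, 4, 5.25.
f(3) = -17, f(3.25) = -18, f(3.5) = -19, f(3.75) = -20, f(4) = -21, f(5.25) = -26.
Sum = Σ Δt_i · f(t_i).
Sum = -51.25.

-51.25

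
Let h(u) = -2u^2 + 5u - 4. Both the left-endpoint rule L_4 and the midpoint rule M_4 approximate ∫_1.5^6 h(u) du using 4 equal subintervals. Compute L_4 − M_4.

22.46484375

L_4 = -51.9609375.
M_4 = -74.42578125.
L_4 − M_4 = 22.46484375.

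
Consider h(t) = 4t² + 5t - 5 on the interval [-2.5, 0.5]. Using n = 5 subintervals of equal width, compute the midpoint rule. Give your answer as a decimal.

Δt = (0.5 − (-2.5))/5 = 0.6.
Midpoints: -2.2, -1.6, -1, -0.4, 0.2.
h(-2.2) = 3.36, h(-1.6) = -2.76, h(-1) = -6, h(-0.4) = -6.36, h(0.2) = -3.84.
Sum = Δt · [h(-2.2) + h(-1.6) + h(-1) + h(-0.4) + h(0.2)].
Sum = -9.36.

-9.36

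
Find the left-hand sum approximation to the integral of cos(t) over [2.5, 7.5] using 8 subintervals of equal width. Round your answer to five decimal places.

Δt = (7.5 − 2.5)/8 = 0.625.
Left endpoints: 2.5, 3.125, 3.75, 4.375, 5, 5.625, 6.25, 6.875.
f(2.5) ≈ -0.80114, f(3.125) ≈ -0.99986, f(3.75) ≈ -0.82056, f(4.375) ≈ -0.33102, f(5) ≈ 0.28366, f(5.625) ≈ 0.79110, f(6.25) ≈ 0.99945, f(6.875) ≈ 0.82993.
Sum = Δt · [f(2.5) + f(3.125) + f(3.75) + ...].
Sum ≈ -0.03028.

-0.03028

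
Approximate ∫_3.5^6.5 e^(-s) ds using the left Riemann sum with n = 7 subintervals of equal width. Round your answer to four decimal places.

Δs = (6.5 − 3.5)/7 = 3/7.
Left endpoints: 3.5, 55/14, 61/14, 67/14, 73/14, 79/14, 85/14.
f(3.5) ≈ 0.0302, f(55/14) ≈ 0.0197, f(61/14) ≈ 0.0128, f(67/14) ≈ 0.0083, f(73/14) ≈ 0.0054, f(79/14) ≈ 0.0035, f(85/14) ≈ 0.0023.
Sum = Δs · [f(3.5) + f(55/14) + f(61/14) + ...].
Sum ≈ 0.0353.

0.0353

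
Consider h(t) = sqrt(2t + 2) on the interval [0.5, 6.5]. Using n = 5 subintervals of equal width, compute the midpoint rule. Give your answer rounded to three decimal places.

17.652

Δt = (6.5 − 0.5)/5 = 1.2.
Midpoints: 1.1, 2.3, 3.5, 4.7, 5.9.
h(1.1) ≈ 2.049, h(2.3) ≈ 2.569, h(3.5) ≈ 3.000, h(4.7) ≈ 3.376, h(5.9) ≈ 3.715.
Sum = Δt · [h(1.1) + h(2.3) + h(3.5) + h(4.7) + h(5.9)].
Sum ≈ 17.652.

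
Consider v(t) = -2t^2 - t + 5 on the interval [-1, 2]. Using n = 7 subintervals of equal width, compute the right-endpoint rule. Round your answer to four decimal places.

Δt = (2 − (-1))/7 = 3/7.
Right endpoints: -4/7, -1/7, 2/7, 5/7, 8/7, 11/7, 2.
v(-4/7) = 241/49, v(-1/7) = 250/49, v(2/7) = 223/49, v(5/7) = 160/49, v(8/7) = 61/49, v(11/7) = -74/49, v(2) = -5.
Sum = Δt · [v(-4/7) + v(-1/7) + v(2/7) + ...].
Sum ≈ 5.3878.

5.3878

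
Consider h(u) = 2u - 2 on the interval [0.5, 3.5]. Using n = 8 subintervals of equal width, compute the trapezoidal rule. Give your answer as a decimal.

Δu = (3.5 − 0.5)/8 = 0.375.
h(0.5) = -1, h(0.875) = -0.25, h(1.25) = 0.5, h(1.625) = 1.25, h(2) = 2, h(2.375) = 2.75, h(2.75) = 3.5, h(3.125) = 4.25, h(3.5) = 5.
T_8 = (Δu/2)·[h(u_0) + 2h(u_1) + ... + 2h(u_{7}) + h(u_8)].
Sum = 6.

6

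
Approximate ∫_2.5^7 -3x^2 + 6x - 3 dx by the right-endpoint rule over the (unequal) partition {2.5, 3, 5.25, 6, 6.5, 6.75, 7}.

-281.34375

Subinterval widths: 0.5, 2.25, 0.75, 0.5, 0.25, 0.25.
Right endpoints: 3, 5.25, 6, 6.5, 6.75, 7.
f(3) = -12, f(5.25) = -54.1875, f(6) = -75, f(6.5) = -90.75, f(6.75) = -99.1875, f(7) = -108.
Sum = Σ Δx_i · f(x_i).
Sum = -281.34375.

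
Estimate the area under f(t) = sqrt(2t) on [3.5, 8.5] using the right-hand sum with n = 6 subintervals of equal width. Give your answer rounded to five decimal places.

17.79859

Δt = (8.5 − 3.5)/6 = 5/6.
Right endpoints: 13/3, 31/6, 6, 41/6, 23/3, 8.5.
f(13/3) ≈ 2.94392, f(31/6) ≈ 3.21455, f(6) ≈ 3.46410, f(41/6) ≈ 3.69685, f(23/3) ≈ 3.91578, f(8.5) ≈ 4.12311.
Sum = Δt · [f(13/3) + f(31/6) + f(6) + ...].
Sum ≈ 17.79859.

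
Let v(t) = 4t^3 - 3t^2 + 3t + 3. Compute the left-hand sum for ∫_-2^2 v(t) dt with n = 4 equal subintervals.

Δt = (2 − (-2))/4 = 1.
Left endpoints: -2, -1, 0, 1.
v(-2) = -47, v(-1) = -7, v(0) = 3, v(1) = 7.
Sum = Δt · [v(-2) + v(-1) + v(0) + v(1)].
Sum = -44.

-44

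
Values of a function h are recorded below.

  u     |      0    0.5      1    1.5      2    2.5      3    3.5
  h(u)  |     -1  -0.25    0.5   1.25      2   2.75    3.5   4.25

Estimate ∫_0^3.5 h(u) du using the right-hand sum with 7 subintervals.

Δu = 0.5.
Sum = 0.5·[(-0.25) + 0.5 + 1.25 + 2 + 2.75 + 3.5 + 4.25] = 7.

7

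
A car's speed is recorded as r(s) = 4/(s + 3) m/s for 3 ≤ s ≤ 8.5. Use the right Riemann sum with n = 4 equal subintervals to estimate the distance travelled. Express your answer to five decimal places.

2.39580

Δs = (8.5 − 3)/4 = 1.375.
Right endpoints: 4.375, 5.75, 7.125, 8.5.
r(4.375) = 32/59, r(5.75) = 16/35, r(7.125) = 32/81, r(8.5) = 8/23.
Sum = Δs · [r(4.375) + r(5.75) + r(7.125) + r(8.5)].
Sum ≈ 2.39580.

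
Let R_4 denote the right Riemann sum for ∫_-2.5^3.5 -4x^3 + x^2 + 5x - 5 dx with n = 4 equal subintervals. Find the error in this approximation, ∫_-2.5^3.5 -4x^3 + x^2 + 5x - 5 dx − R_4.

Exact integral: ∫_-2.5^3.5 f(x) dx = -106.5.
R_4 = -266.25.
Error = -106.5 − (-266.25) = 159.75.

159.75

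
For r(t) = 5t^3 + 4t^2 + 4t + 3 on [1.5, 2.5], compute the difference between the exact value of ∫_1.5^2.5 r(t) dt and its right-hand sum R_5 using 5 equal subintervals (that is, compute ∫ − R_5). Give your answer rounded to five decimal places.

Exact integral: ∫_1.5^2.5 r(t) dt ≈ 69.8333333.
R_5 = 78.185.
Error ≈ 69.8333333 − 78.185 ≈ -8.35167.

-8.35167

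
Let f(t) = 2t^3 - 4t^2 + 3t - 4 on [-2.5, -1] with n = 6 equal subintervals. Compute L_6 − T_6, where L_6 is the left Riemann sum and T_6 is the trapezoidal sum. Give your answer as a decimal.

L_6 = -59.4765625.
T_6 = -52.6328125.
L_6 − T_6 = -6.84375.

-6.84375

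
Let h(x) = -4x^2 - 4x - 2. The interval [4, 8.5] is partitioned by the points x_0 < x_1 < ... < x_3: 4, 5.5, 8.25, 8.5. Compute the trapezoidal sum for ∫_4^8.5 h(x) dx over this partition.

-871.125

Subinterval widths: 1.5, 2.75, 0.25.
h(4) = -82, h(5.5) = -145, h(8.25) = -307.25, h(8.5) = -325.
On each subinterval the trapezoid contributes (Δx_i/2)·[h(x_{i-1}) + h(x_i)].
Sum = -871.125.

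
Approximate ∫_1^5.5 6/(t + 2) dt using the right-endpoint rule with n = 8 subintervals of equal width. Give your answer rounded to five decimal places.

5.17495

Δt = (5.5 − 1)/8 = 0.5625.
Right endpoints: 1.5625, 2.125, 2.6875, 3.25, 3.8125, 4.375, 4.9375, 5.5.
f(1.5625) = 32/19, f(2.125) = 16/11, f(2.6875) = 1.28, f(3.25) = 8/7, f(3.8125) = 32/31, f(4.375) = 16/17, f(4.9375) = 32/37, f(5.5) = 0.8.
Sum = Δt · [f(1.5625) + f(2.125) + f(2.6875) + ...].
Sum ≈ 5.17495.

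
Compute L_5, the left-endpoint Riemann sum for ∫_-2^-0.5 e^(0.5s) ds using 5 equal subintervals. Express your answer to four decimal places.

0.7617

Δs = (-0.5 − (-2))/5 = 0.3.
Left endpoints: -2, -1.7, -1.4, -1.1, -0.8.
f(-2) ≈ 0.3679, f(-1.7) ≈ 0.4274, f(-1.4) ≈ 0.4966, f(-1.1) ≈ 0.5769, f(-0.8) ≈ 0.6703.
Sum = Δs · [f(-2) + f(-1.7) + f(-1.4) + f(-1.1) + f(-0.8)].
Sum ≈ 0.7617.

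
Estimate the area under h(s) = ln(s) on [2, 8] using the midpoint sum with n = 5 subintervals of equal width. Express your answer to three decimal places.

9.271

Δs = (8 − 2)/5 = 1.2.
Midpoints: 2.6, 3.8, 5, 6.2, 7.4.
h(2.6) ≈ 0.956, h(3.8) ≈ 1.335, h(5) ≈ 1.609, h(6.2) ≈ 1.825, h(7.4) ≈ 2.001.
Sum = Δs · [h(2.6) + h(3.8) + h(5) + h(6.2) + h(7.4)].
Sum ≈ 9.271.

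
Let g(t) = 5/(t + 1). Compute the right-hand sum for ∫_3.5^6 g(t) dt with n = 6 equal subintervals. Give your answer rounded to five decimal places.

Δt = (6 − 3.5)/6 = 5/12.
Right endpoints: 47/12, 13/3, 4.75, 31/6, 67/12, 6.
g(47/12) = 60/59, g(13/3) = 0.9375, g(4.75) = 20/23, g(31/6) = 30/37, g(67/12) = 60/79, g(6) = 5/7.
Sum = Δt · [g(47/12) + g(13/3) + g(4.75) + ...].
Sum ≈ 2.12859.

2.12859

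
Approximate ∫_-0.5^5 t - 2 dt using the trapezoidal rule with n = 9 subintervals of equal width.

1.375

Δt = (5 − (-0.5))/9 = 11/18.
f(-0.5) = -2.5, f(1/9) = -17/9, f(13/18) = -23/18, f(4/3) = -2/3, f(35/18) = -1/18, f(23/9) = 5/9, f(19/6) = 7/6, f(34/9) = 16/9, f(79/18) = 43/18, f(5) = 3.
T_9 = (Δt/2)·[f(t_0) + 2f(t_1) + ... + 2f(t_{8}) + f(t_9)].
Sum = 1.375.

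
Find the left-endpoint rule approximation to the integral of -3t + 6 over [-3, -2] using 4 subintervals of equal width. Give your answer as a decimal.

13.875

Δt = (-2 − (-3))/4 = 0.25.
Left endpoints: -3, -2.75, -2.5, -2.25.
f(-3) = 15, f(-2.75) = 14.25, f(-2.5) = 13.5, f(-2.25) = 12.75.
Sum = Δt · [f(-3) + f(-2.75) + f(-2.5) + f(-2.25)].
Sum = 13.875.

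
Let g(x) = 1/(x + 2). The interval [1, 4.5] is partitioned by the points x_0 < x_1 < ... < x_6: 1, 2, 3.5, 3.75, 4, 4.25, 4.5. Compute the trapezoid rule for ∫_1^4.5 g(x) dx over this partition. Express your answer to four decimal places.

0.7826

Subinterval widths: 1, 1.5, 0.25, 0.25, 0.25, 0.25.
g(1) = 1/3, g(2) = 0.25, g(3.5) = 2/11, g(3.75) = 4/23, g(4) = 1/6, g(4.25) = 0.16, g(4.5) = 2/13.
On each subinterval the trapezoid contributes (Δx_i/2)·[g(x_{i-1}) + g(x_i)].
Sum ≈ 0.7826.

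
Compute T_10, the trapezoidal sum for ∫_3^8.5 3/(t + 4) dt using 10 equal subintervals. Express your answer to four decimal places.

Δt = (8.5 − 3)/10 = 0.55.
f(3) = 3/7, f(3.55) = 60/151, f(4.1) = 10/27, f(4.65) = 60/173, f(5.2) = 15/46, f(5.75) = 4/13, f(6.3) = 30/103, f(6.85) = 60/217, f(7.4) = 5/19, f(7.95) = 60/239, f(8.5) = 0.24.
T_10 = (Δt/2)·[f(t_0) + 2f(t_1) + ... + 2f(t_{9}) + f(t_10)].
Sum ≈ 1.7405.

1.7405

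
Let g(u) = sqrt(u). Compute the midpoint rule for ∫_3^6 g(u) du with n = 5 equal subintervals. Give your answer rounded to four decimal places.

6.3351

Δu = (6 − 3)/5 = 0.6.
Midpoints: 3.3, 3.9, 4.5, 5.1, 5.7.
g(3.3) ≈ 1.8166, g(3.9) ≈ 1.9748, g(4.5) ≈ 2.1213, g(5.1) ≈ 2.2583, g(5.7) ≈ 2.3875.
Sum = Δu · [g(3.3) + g(3.9) + g(4.5) + g(5.1) + g(5.7)].
Sum ≈ 6.3351.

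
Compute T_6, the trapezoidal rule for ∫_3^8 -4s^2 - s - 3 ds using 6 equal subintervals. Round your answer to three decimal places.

Δs = (8 − 3)/6 = 5/6.
f(3) = -42, f(23/6) = -1181/18, f(14/3) = -853/9, f(5.5) = -129.5, f(19/3) = -1528/9, f(43/6) = -3881/18, f(8) = -267.
T_6 = (Δs/2)·[f(s_0) + 2f(s_1) + ... + 2f(s_{5}) + f(s_6)].
Sum ≈ -691.481.

-691.481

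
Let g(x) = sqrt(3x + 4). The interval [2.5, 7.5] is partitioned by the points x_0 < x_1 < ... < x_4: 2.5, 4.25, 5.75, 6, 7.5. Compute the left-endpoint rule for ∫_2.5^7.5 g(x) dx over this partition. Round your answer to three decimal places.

20.262

Subinterval widths: 1.75, 1.5, 0.25, 1.5.
Left endpoints: 2.5, 4.25, 5.75, 6.
g(2.5) ≈ 3.391, g(4.25) ≈ 4.093, g(5.75) ≈ 4.610, g(6) ≈ 4.690.
Sum = Σ Δx_i · g(x_i).
Sum ≈ 20.262.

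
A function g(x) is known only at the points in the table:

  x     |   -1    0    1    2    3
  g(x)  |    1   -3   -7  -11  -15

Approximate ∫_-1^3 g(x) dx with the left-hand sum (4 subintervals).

-20

Δx = 1.
Sum = 1·[1 + (-3) + (-7) + (-11)] = -20.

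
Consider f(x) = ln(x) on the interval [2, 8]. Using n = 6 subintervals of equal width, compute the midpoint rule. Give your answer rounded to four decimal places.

Δx = (8 − 2)/6 = 1.
Midpoints: 2.5, 3.5, 4.5, 5.5, 6.5, 7.5.
f(2.5) ≈ 0.9163, f(3.5) ≈ 1.2528, f(4.5) ≈ 1.5041, f(5.5) ≈ 1.7047, f(6.5) ≈ 1.8718, f(7.5) ≈ 2.0149.
Sum = Δx · [f(2.5) + f(3.5) + f(4.5) + ...].
Sum ≈ 9.2646.

9.2646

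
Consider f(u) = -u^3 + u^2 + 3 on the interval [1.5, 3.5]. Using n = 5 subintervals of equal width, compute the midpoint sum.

-16.91

Δu = (3.5 − 1.5)/5 = 0.4.
Midpoints: 1.7, 2.1, 2.5, 2.9, 3.3.
f(1.7) = 0.977, f(2.1) = -1.851, f(2.5) = -6.375, f(2.9) = -12.979, f(3.3) = -22.047.
Sum = Δu · [f(1.7) + f(2.1) + f(2.5) + f(2.9) + f(3.3)].
Sum = -16.91.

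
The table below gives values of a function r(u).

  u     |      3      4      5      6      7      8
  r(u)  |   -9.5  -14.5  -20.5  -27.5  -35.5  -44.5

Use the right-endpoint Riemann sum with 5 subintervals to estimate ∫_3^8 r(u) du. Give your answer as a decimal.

Δu = 1.
Sum = 1·[(-14.5) + (-20.5) + (-27.5) + (-35.5) + (-44.5)] = -142.5.

-142.5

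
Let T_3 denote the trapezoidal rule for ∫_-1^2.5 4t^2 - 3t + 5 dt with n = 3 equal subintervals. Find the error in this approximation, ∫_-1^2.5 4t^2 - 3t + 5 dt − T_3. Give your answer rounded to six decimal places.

Exact integral: ∫_-1^2.5 f(t) dt ≈ 31.79166667.
T_3 ≈ 34.96759259.
Error ≈ 31.79166667 − 34.96759259 ≈ -3.175926.

-3.175926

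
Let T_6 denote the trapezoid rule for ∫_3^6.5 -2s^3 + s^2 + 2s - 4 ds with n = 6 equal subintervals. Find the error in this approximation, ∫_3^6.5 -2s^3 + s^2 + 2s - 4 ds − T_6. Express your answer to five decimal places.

Exact integral: ∫_3^6.5 f(s) ds ≈ -750.2395833.
T_6 ≈ -755.6982060.
Error ≈ -750.2395833 − (-755.6982060) ≈ 5.45862.

5.45862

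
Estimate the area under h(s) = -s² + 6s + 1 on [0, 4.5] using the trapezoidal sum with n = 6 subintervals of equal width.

Δs = (4.5 − 0)/6 = 0.75.
h(0) = 1, h(0.75) = 4.9375, h(1.5) = 7.75, h(2.25) = 9.4375, h(3) = 10, h(3.75) = 9.4375, h(4.5) = 7.75.
T_6 = (Δs/2)·[h(s_0) + 2h(s_1) + ... + 2h(s_{5}) + h(s_6)].
Sum = 34.453125.

34.453125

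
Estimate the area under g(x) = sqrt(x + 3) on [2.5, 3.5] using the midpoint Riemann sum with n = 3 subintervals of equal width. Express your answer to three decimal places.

Δx = (3.5 − 2.5)/3 = 1/3.
Midpoints: 8/3, 3, 10/3.
g(8/3) ≈ 2.380, g(3) ≈ 2.449, g(10/3) ≈ 2.517.
Sum = Δx · [g(8/3) + g(3) + g(10/3)].
Sum ≈ 2.449.

2.449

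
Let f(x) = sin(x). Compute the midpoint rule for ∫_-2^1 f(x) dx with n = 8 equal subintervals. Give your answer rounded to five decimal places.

-0.96208

Δx = (1 − (-2))/8 = 0.375.
Midpoints: -1.8125, -1.4375, -1.0625, -0.6875, -0.3125, 0.0625, 0.4375, 0.8125.
f(-1.8125) ≈ -0.97093, f(-1.4375) ≈ -0.99113, f(-1.0625) ≈ -0.87357, f(-0.6875) ≈ -0.63461, f(-0.3125) ≈ -0.30744, f(0.0625) ≈ 0.06246, f(0.4375) ≈ 0.42368, f(0.8125) ≈ 0.72601.
Sum = Δx · [f(-1.8125) + f(-1.4375) + f(-1.0625) + ...].
Sum ≈ -0.96208.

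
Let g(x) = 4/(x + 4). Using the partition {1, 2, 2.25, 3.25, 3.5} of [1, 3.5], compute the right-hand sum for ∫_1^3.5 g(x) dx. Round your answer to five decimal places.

1.51172

Subinterval widths: 1, 0.25, 1, 0.25.
Right endpoints: 2, 2.25, 3.25, 3.5.
g(2) = 2/3, g(2.25) = 0.64, g(3.25) = 16/29, g(3.5) = 8/15.
Sum = Σ Δx_i · g(x_i).
Sum ≈ 1.51172.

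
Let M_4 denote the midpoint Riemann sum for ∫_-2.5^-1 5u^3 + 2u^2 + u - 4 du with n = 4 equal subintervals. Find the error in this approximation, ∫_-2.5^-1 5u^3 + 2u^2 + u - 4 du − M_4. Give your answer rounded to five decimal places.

Exact integral: ∫_-2.5^-1 f(u) du = -46.453125.
M_4 ≈ -46.0268555.
Error ≈ -46.453125 − (-46.0268555) ≈ -0.42627.

-0.42627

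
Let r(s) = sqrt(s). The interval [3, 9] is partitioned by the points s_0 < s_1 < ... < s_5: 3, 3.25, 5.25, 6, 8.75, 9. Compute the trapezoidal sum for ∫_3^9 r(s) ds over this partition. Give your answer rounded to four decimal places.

Subinterval widths: 0.25, 2, 0.75, 2.75, 0.25.
r(3) ≈ 1.7321, r(3.25) ≈ 1.8028, r(5.25) ≈ 2.2913, r(6) ≈ 2.4495, r(8.75) ≈ 2.9580, r(9) ≈ 3.0000.
On each subinterval the trapezoid contributes (Δs_i/2)·[r(s_{i-1}) + r(s_i)].
Sum ≈ 14.4938.

14.4938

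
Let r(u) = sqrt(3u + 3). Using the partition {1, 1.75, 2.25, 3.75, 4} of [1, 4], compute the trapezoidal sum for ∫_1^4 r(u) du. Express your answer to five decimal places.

9.62341

Subinterval widths: 0.75, 0.5, 1.5, 0.25.
r(1) ≈ 2.44949, r(1.75) ≈ 2.87228, r(2.25) ≈ 3.12250, r(3.75) ≈ 3.77492, r(4) ≈ 3.87298.
On each subinterval the trapezoid contributes (Δu_i/2)·[r(u_{i-1}) + r(u_i)].
Sum ≈ 9.62341.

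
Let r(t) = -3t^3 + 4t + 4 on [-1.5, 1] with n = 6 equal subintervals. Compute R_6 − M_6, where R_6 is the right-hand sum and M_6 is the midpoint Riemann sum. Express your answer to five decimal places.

R_6 = 10.05859375.
M_6 ≈ 10.4654948.
R_6 − M_6 ≈ -0.40690.

-0.40690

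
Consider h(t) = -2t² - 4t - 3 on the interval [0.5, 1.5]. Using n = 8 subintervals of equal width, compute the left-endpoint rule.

Δt = (1.5 − 0.5)/8 = 0.125.
Left endpoints: 0.5, 0.625, 0.75, 0.875, 1, 1.125, 1.25, 1.375.
h(0.5) = -5.5, h(0.625) = -6.28125, h(0.75) = -7.125, h(0.875) = -8.03125, h(1) = -9, h(1.125) = -10.03125, h(1.25) = -11.125, h(1.375) = -12.28125.
Sum = Δt · [h(0.5) + h(0.625) + h(0.75) + ...].
Sum = -8.671875.

-8.671875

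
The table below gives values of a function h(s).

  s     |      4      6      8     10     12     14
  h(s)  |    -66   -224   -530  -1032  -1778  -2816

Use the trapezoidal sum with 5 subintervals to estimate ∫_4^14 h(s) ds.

-10010

Δs = 2.
T_5 = (2/2)·[(-66) + 2·(-224) + 2·(-530) + 2·(-1032) + 2·(-1778) + (-2816)] = -10010.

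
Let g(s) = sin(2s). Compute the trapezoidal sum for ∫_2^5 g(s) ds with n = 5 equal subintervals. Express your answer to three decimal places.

Δs = (5 − 2)/5 = 0.6.
g(2) ≈ -0.757, g(2.6) ≈ -0.883, g(3.2) ≈ 0.117, g(3.8) ≈ 0.968, g(4.4) ≈ 0.585, g(5) ≈ -0.544.
T_5 = (Δs/2)·[g(s_0) + 2g(s_1) + ... + 2g(s_{4}) + g(s_5)].
Sum ≈ 0.081.

0.081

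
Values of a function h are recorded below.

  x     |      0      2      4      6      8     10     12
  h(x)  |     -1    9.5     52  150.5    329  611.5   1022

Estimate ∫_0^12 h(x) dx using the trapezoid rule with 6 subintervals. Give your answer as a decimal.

Δx = 2.
T_6 = (2/2)·[(-1) + 2·9.5 + 2·52 + 2·150.5 + 2·329 + 2·611.5 + 1022] = 3326.

3326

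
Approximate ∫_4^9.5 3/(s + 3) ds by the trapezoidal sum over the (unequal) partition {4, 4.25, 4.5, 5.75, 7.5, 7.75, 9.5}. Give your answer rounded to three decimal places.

1.746

Subinterval widths: 0.25, 0.25, 1.25, 1.75, 0.25, 1.75.
f(4) = 3/7, f(4.25) = 12/29, f(4.5) = 0.4, f(5.75) = 12/35, f(7.5) = 2/7, f(7.75) = 12/43, f(9.5) = 0.24.
On each subinterval the trapezoid contributes (Δs_i/2)·[f(s_{i-1}) + f(s_i)].
Sum ≈ 1.746.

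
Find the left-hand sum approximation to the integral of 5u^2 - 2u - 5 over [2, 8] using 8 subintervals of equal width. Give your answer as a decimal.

Δu = (8 − 2)/8 = 0.75.
Left endpoints: 2, 2.75, 3.5, 4.25, 5, 5.75, 6.5, 7.25.
f(2) = 11, f(2.75) = 27.3125, f(3.5) = 49.25, f(4.25) = 76.8125, f(5) = 110, f(5.75) = 148.8125, f(6.5) = 193.25, f(7.25) = 243.3125.
Sum = Δu · [f(2) + f(2.75) + f(3.5) + ...].
Sum = 644.8125.

644.8125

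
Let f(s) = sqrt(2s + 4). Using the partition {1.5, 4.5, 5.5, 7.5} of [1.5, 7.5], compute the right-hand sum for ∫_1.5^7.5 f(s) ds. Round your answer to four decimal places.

Subinterval widths: 3, 1, 2.
Right endpoints: 4.5, 5.5, 7.5.
f(4.5) ≈ 3.6056, f(5.5) ≈ 3.8730, f(7.5) ≈ 4.3589.
Sum = Σ Δs_i · f(s_i).
Sum ≈ 23.4074.

23.4074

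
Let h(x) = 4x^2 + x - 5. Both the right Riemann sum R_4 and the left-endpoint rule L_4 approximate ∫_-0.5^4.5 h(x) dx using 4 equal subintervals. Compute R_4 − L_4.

106.25

R_4 = 165.
L_4 = 58.75.
R_4 − L_4 = 106.25.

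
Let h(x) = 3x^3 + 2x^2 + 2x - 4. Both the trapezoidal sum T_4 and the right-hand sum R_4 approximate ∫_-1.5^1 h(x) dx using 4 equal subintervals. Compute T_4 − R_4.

-4.8828125

T_4 ≈ -11.42090.
R_4 ≈ -6.53809.
T_4 − R_4 = -4.8828125.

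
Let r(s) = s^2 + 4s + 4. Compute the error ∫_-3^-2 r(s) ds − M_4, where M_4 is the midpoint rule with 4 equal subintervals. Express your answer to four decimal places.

Exact integral: ∫_-3^-2 r(s) ds ≈ 0.333333.
M_4 = 0.328125.
Error ≈ 0.333333 − 0.328125 ≈ 0.0052.

0.0052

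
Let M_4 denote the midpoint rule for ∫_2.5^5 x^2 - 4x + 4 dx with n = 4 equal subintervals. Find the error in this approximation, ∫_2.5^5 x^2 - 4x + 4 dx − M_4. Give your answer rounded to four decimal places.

Exact integral: ∫_2.5^5 f(x) dx ≈ 8.958333.
M_4 ≈ 8.876953.
Error ≈ 8.958333 − 8.876953 ≈ 0.0814.

0.0814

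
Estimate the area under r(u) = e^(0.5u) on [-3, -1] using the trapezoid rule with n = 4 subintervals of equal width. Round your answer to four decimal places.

0.7708

Δu = (-1 − (-3))/4 = 0.5.
r(-3) ≈ 0.2231, r(-2.5) ≈ 0.2865, r(-2) ≈ 0.3679, r(-1.5) ≈ 0.4724, r(-1) ≈ 0.6065.
T_4 = (Δu/2)·[r(u_0) + 2r(u_1) + 2r(u_2) + 2r(u_3) + r(u_4)].
Sum ≈ 0.7708.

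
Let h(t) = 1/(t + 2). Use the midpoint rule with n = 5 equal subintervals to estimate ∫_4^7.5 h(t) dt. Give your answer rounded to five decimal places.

0.45919

Δt = (7.5 − 4)/5 = 0.7.
Midpoints: 4.35, 5.05, 5.75, 6.45, 7.15.
h(4.35) = 20/127, h(5.05) = 20/141, h(5.75) = 4/31, h(6.45) = 20/169, h(7.15) = 20/183.
Sum = Δt · [h(4.35) + h(5.05) + h(5.75) + h(6.45) + h(7.15)].
Sum ≈ 0.45919.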